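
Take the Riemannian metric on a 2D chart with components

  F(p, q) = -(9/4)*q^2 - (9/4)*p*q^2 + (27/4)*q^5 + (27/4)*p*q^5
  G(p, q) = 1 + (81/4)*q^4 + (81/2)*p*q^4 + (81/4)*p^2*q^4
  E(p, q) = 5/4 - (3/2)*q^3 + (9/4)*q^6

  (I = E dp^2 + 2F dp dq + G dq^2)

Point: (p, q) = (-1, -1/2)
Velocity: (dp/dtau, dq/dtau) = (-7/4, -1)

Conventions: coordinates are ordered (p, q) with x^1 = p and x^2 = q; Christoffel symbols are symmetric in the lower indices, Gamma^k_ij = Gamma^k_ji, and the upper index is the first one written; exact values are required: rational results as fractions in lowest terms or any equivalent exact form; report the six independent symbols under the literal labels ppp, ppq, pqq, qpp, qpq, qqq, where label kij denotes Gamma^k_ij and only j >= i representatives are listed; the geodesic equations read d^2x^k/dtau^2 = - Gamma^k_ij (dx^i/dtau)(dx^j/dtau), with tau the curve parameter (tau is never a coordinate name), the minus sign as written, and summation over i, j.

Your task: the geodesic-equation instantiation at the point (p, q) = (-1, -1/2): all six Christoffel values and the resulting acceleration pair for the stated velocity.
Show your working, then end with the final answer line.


E = 377/256, F = 0, G = 1 at the point
E_p = 0, E_q = -99/64, F_p = -99/128, F_q = 0, G_p = 0, G_q = 0
EG - F^2 = 377/256;  g^inv = (256/377) * [[1, 0], [0, 377/256]]
first-kind symbols [ij,l] = (1/2)(d_i g_jl + d_j g_il - d_l g_ij): [pp,p] = E_p/2 = 0, [pp,q] = F_p - E_q/2 = 0, [pq,p] = E_q/2 = -99/128, [pq,q] = G_p/2 = 0, [qq,p] = F_q - G_p/2 = 0, [qq,q] = G_q/2 = 0
Gamma^p_ij = (G*[ij,p] - F*[ij,q])/(EG - F^2), Gamma^q_ij = (E*[ij,q] - F*[ij,p])/(EG - F^2)
Gamma_ppp = 0, Gamma_ppq = -198/377, Gamma_pqq = 0, Gamma_qpp = 0, Gamma_qpq = 0, Gamma_qqq = 0
d^2p/dtau^2 = -(Gamma_ppp*(-7/4)^2 + 2*Gamma_ppq*(-7/4)*(-1) + Gamma_pqq*(-1)^2) = 693/377
d^2q/dtau^2 = -(Gamma_qpp*(-7/4)^2 + 2*Gamma_qpq*(-7/4)*(-1) + Gamma_qqq*(-1)^2) = 0

Answer: Gamma_ppp = 0, Gamma_ppq = -198/377, Gamma_pqq = 0, Gamma_qpp = 0, Gamma_qpq = 0, Gamma_qqq = 0; accelerations (d^2p/dtau^2, d^2q/dtau^2) = (693/377, 0)


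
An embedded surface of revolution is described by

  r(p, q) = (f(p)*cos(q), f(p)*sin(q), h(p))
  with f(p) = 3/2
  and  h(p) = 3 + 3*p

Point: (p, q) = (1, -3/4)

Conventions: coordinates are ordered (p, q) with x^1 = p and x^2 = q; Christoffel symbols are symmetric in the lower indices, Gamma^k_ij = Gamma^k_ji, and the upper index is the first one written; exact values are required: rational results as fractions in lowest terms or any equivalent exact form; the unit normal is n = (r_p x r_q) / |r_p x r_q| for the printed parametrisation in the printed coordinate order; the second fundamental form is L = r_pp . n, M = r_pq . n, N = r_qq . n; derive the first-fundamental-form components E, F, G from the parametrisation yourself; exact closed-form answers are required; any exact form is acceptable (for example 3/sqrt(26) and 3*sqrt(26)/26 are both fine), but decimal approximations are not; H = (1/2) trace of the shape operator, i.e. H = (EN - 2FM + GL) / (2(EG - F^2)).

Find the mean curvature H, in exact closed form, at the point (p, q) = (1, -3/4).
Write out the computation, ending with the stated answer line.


f = 3/2, f' = 0, f'' = 0, h' = 3, h'' = 0
E = 9, F = 0, G = 9/4; answer radicand W^2 = 9
unnormalised second-form numerators: l = 0, m = 0, n = 9/2; L = l/sqrt(9), and similarly M = m/sqrt(W^2), N = n/sqrt(W^2)
H = (E*n - 2*F*m + G*l) / (2*(EG - F^2)*sqrt(W^2)); E*n - 2*F*m + G*l = 81/2, EG - F^2 = 81/4, so H = (1)/sqrt(9)

Answer: H = 1/3


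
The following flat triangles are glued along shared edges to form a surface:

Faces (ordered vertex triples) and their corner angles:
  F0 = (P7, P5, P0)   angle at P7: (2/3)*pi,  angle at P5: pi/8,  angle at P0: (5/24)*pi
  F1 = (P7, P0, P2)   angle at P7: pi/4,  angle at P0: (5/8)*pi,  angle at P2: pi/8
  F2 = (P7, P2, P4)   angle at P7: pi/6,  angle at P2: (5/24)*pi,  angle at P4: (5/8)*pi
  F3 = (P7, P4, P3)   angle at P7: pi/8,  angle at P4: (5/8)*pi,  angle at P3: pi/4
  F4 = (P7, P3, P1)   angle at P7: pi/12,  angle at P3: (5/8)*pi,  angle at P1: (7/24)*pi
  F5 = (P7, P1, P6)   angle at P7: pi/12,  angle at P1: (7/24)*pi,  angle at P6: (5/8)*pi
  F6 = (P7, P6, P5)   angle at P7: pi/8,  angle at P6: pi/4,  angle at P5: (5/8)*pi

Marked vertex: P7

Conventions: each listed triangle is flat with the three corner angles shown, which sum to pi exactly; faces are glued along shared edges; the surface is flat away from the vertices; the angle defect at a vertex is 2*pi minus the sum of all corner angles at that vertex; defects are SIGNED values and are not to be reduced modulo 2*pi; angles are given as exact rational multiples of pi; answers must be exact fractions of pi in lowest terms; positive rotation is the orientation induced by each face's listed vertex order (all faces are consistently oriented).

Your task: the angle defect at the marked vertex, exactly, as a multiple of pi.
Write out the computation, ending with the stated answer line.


Sum of corner angles at P7: (3/2)*pi
defect = 2*pi - (3/2)*pi

Answer: defect(P7) = pi/2


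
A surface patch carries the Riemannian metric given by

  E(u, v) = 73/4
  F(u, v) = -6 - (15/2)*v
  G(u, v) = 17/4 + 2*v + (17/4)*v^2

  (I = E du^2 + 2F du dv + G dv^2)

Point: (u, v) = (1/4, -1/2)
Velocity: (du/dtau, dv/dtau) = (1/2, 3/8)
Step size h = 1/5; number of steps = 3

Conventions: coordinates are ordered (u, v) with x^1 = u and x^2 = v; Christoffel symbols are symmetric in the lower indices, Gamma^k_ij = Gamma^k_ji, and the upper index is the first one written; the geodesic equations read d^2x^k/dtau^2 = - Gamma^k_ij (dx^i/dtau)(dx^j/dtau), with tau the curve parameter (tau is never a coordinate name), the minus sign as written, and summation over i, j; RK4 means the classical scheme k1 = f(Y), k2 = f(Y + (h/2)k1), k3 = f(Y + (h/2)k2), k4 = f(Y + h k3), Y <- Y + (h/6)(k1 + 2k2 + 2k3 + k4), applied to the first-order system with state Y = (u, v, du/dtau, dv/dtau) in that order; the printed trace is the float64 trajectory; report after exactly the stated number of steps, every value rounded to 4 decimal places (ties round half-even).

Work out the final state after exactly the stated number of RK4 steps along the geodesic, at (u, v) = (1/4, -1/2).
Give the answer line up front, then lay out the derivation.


Answer: u = 0.5636, v = -0.2605, du/dtau = 0.5483, dv/dtau = 0.4264

f(Y) = (du/dtau, dv/dtau, -Gamma^u_ij Y'^i Y'^j, -Gamma^v_ij Y'^i Y'^j) with the Gammas evaluated at the stage position; h = 0.200000; intermediate values shown to 6 dp
step 0: u = 0.2500, v = -0.5000, du/dtau = 0.5000, dv/dtau = 0.3750
step 1:
  k1: at (u, v) = (0.250000, -0.500000), (du/dtau, dv/dtau) = (0.500000, 0.375000); Gamma_uuu = 0.000000, Gamma_uuv = 0.000000, Gamma_uvv = -0.473584, Gamma_vuu = 0.000000, Gamma_vuv = 0.000000, Gamma_vvv = -0.507957; k1 = (0.500000, 0.375000, 0.066598, 0.071431)
  k2: at (u, v) = (0.300000, -0.462500), (du/dtau, dv/dtau) = (0.506660, 0.382143); Gamma_uuu = 0.000000, Gamma_uuv = 0.000000, Gamma_uvv = -0.482607, Gamma_vuu = 0.000000, Gamma_vuv = 0.000000, Gamma_vvv = -0.516573; k2 = (0.506660, 0.382143, 0.070477, 0.075437)
  k3: at (u, v) = (0.300666, -0.461786), (du/dtau, dv/dtau) = (0.507048, 0.382544); Gamma_uuu = 0.000000, Gamma_uuv = 0.000000, Gamma_uvv = -0.482782, Gamma_vuu = 0.000000, Gamma_vuv = 0.000000, Gamma_vvv = -0.516740; k3 = (0.507048, 0.382544, 0.070650, 0.075620)
  k4: at (u, v) = (0.351410, -0.423491), (du/dtau, dv/dtau) = (0.514130, 0.390124); Gamma_uuu = 0.000000, Gamma_uuv = 0.000000, Gamma_uvv = -0.492314, Gamma_vuu = 0.000000, Gamma_vuv = 0.000000, Gamma_vvv = -0.525791; k4 = (0.514130, 0.390124, 0.074929, 0.080024)
  Y <- Y + (h/6)(k1 + 2k2 + 2k3 + k4): u = 0.3514, v = -0.4235, du/dtau = 0.5141, dv/dtau = 0.3901
step 2:
  k1: at (u, v) = (0.351385, -0.423517), (du/dtau, dv/dtau) = (0.514126, 0.390119); Gamma_uuu = 0.000000, Gamma_uuv = 0.000000, Gamma_uvv = -0.492308, Gamma_vuu = 0.000000, Gamma_vuv = 0.000000, Gamma_vvv = -0.525785; k1 = (0.514126, 0.390119, 0.074926, 0.080021)
  k2: at (u, v) = (0.402797, -0.384505), (du/dtau, dv/dtau) = (0.521619, 0.398121); Gamma_uuu = 0.000000, Gamma_uuv = 0.000000, Gamma_uvv = -0.502357, Gamma_vuu = 0.000000, Gamma_vuv = 0.000000, Gamma_vvv = -0.535269; k2 = (0.521619, 0.398121, 0.079624, 0.084840)
  k3: at (u, v) = (0.403547, -0.383705), (du/dtau, dv/dtau) = (0.522088, 0.398603); Gamma_uuu = 0.000000, Gamma_uuv = 0.000000, Gamma_uvv = -0.502567, Gamma_vuu = 0.000000, Gamma_vuv = 0.000000, Gamma_vvv = -0.535467; k3 = (0.522088, 0.398603, 0.079850, 0.085077)
  k4: at (u, v) = (0.455803, -0.343796), (du/dtau, dv/dtau) = (0.530096, 0.407134); Gamma_uuu = 0.000000, Gamma_uuv = 0.000000, Gamma_uvv = -0.513222, Gamma_vuu = 0.000000, Gamma_vuv = 0.000000, Gamma_vvv = -0.545456; k4 = (0.530096, 0.407134, 0.085071, 0.090414)
  Y <- Y + (h/6)(k1 + 2k2 + 2k3 + k4): u = 0.4558, v = -0.3438, du/dtau = 0.5301, dv/dtau = 0.4071
step 3:
  k1: at (u, v) = (0.455773, -0.343827), (du/dtau, dv/dtau) = (0.530091, 0.407128); Gamma_uuu = 0.000000, Gamma_uuv = 0.000000, Gamma_uvv = -0.513213, Gamma_vuu = 0.000000, Gamma_vuv = 0.000000, Gamma_vvv = -0.545448; k1 = (0.530091, 0.407128, 0.085067, 0.090410)
  k2: at (u, v) = (0.508782, -0.303114), (du/dtau, dv/dtau) = (0.538597, 0.416169); Gamma_uuu = 0.000000, Gamma_uuv = 0.000000, Gamma_uvv = -0.524481, Gamma_vuu = 0.000000, Gamma_vuv = 0.000000, Gamma_vvv = -0.555937; k2 = (0.538597, 0.416169, 0.090838, 0.096286)
  k3: at (u, v) = (0.509632, -0.302210), (du/dtau, dv/dtau) = (0.539175, 0.416757); Gamma_uuu = 0.000000, Gamma_uuv = 0.000000, Gamma_uvv = -0.524736, Gamma_vuu = 0.000000, Gamma_vuv = 0.000000, Gamma_vvv = -0.556173; k3 = (0.539175, 0.416757, 0.091139, 0.096599)
  k4: at (u, v) = (0.563608, -0.260475), (du/dtau, dv/dtau) = (0.548319, 0.426448); Gamma_uuu = 0.000000, Gamma_uuv = 0.000000, Gamma_uvv = -0.536731, Gamma_vuu = 0.000000, Gamma_vuv = 0.000000, Gamma_vvv = -0.567249; k4 = (0.548319, 0.426448, 0.097609, 0.103159)
  Y <- Y + (h/6)(k1 + 2k2 + 2k3 + k4): u = 0.5636, v = -0.2605, du/dtau = 0.5483, dv/dtau = 0.4264


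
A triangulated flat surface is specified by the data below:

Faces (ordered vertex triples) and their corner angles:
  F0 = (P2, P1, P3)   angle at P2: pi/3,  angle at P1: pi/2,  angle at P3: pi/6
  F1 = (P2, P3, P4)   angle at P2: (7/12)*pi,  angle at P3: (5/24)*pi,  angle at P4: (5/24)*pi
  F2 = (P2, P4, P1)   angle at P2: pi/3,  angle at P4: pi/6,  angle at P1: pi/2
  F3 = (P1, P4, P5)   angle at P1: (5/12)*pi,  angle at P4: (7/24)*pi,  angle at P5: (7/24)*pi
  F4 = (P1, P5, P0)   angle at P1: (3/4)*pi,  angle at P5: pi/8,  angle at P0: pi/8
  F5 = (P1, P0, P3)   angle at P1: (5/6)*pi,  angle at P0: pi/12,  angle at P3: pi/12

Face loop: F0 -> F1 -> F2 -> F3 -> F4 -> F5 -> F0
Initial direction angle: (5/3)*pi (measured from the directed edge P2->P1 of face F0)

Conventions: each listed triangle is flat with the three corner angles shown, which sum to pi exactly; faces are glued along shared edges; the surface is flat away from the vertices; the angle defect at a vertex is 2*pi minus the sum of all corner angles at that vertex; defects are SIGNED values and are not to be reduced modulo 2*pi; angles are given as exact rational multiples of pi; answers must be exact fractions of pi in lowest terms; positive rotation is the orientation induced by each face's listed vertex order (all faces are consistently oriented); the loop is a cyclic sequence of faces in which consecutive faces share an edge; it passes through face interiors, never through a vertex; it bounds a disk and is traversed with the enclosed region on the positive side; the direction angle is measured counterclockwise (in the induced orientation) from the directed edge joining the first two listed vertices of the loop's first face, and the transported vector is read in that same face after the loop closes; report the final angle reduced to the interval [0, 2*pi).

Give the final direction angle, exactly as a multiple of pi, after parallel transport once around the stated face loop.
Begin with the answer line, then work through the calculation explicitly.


Answer: final direction angle = (17/12)*pi

enclosed vertex P1: corner angles sum to 3*pi, defect = 2*pi - 3*pi = -pi
enclosed vertex P2: corner angles sum to (5/4)*pi, defect = 2*pi - (5/4)*pi = (3/4)*pi
holonomy = initial angle + sum of enclosed defects (mod 2*pi), positive in the induced orientation
final angle = (5/3)*pi - pi/4 = (17/12)*pi (mod 2*pi)


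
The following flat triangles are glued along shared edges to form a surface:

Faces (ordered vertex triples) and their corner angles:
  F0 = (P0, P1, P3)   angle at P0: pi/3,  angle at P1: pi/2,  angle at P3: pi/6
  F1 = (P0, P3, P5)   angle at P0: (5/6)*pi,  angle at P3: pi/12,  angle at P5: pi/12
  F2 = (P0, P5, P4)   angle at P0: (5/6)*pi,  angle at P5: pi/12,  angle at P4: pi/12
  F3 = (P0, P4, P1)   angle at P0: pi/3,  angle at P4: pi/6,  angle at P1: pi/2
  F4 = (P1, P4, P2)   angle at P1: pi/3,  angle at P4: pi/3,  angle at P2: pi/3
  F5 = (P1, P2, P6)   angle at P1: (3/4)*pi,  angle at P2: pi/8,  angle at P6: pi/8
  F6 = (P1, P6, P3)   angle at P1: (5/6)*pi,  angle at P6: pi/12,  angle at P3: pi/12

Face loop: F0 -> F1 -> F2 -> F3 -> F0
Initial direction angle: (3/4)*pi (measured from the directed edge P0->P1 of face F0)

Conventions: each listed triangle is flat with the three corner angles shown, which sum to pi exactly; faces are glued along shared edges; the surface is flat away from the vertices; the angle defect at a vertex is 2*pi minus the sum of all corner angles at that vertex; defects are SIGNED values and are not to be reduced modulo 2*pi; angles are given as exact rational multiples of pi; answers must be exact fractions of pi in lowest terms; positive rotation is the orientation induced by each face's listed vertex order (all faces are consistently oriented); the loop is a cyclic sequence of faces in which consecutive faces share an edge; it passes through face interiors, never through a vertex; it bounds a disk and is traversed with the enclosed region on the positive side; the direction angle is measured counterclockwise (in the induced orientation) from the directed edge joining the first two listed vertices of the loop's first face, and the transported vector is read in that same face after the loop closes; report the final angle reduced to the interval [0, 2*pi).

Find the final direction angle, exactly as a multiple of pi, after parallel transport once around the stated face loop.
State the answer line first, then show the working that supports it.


Answer: final direction angle = (5/12)*pi

enclosed vertex P0: corner angles sum to (7/3)*pi, defect = 2*pi - (7/3)*pi = -pi/3
holonomy = initial angle + sum of enclosed defects (mod 2*pi), positive in the induced orientation
final angle = (3/4)*pi - pi/3 = (5/12)*pi (mod 2*pi)


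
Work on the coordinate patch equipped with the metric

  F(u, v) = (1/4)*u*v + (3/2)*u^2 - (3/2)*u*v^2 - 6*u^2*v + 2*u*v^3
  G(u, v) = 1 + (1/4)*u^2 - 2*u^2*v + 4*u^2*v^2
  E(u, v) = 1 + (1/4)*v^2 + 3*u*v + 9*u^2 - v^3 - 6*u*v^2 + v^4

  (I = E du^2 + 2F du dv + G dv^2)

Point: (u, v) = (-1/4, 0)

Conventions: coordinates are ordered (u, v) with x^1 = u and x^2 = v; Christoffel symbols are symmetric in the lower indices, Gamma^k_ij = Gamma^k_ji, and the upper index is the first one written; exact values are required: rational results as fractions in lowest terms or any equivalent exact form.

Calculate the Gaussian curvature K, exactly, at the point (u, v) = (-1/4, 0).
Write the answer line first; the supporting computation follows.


Answer: K = 5120/10201

E = 25/16, F = 3/32, G = 65/64, EG - F^2 = 101/64 at the point
E_u = -9/2, E_v = -3/4, F_u = -3/4, F_v = -7/16, G_u = -1/8, G_v = -1/8
E_vv = 7/2, F_uv = 13/4, G_uu = 1/2
Evaluate Brioschi's two determinant matrices M1, M2 and divide by (EG - F^2)^2.
M1 = [[-E_vv/2 + F_uv - G_uu/2, E_u/2, F_u - E_v/2], [F_v - G_u/2, E, F], [G_v/2, F, G]] = [[5/4, -9/4, -3/8], [-3/8, 25/16, 3/32], [-1/16, 3/32, 65/64]]; det M1 = 283/256
M2 = [[0, E_v/2, G_u/2], [E_v/2, E, F], [G_u/2, F, G]] = [[0, -3/8, -1/16], [-3/8, 25/16, 3/32], [-1/16, 3/32, 65/64]]; det M2 = -37/256
det M1 - det M2 = 5/4; K = 5/4 / (101/64)^2 = 5120/10201


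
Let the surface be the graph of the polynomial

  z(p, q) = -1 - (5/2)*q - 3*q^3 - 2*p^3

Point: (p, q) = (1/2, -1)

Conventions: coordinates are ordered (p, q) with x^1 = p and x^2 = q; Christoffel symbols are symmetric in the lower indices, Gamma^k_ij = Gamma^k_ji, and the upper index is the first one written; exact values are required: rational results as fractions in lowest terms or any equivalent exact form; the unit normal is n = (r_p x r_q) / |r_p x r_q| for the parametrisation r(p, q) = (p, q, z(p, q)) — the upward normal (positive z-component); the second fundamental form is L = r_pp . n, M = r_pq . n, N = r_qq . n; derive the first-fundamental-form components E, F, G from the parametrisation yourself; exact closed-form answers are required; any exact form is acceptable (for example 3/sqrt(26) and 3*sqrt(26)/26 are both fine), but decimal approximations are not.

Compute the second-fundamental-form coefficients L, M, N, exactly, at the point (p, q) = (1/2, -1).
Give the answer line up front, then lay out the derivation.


Answer: L = -6*sqrt(542)/271, M = 0, N = 18*sqrt(542)/271

z_p = -3/2, z_q = -23/2, z_pp = -6, z_pq = 0, z_qq = 18
E = 13/4, F = 69/4, G = 533/4; answer radicand W^2 = 271/2
unnormalised second-form numerators: l = -6, m = 0, n = 18; L = l/sqrt(271/2), and similarly M = m/sqrt(W^2), N = n/sqrt(W^2)


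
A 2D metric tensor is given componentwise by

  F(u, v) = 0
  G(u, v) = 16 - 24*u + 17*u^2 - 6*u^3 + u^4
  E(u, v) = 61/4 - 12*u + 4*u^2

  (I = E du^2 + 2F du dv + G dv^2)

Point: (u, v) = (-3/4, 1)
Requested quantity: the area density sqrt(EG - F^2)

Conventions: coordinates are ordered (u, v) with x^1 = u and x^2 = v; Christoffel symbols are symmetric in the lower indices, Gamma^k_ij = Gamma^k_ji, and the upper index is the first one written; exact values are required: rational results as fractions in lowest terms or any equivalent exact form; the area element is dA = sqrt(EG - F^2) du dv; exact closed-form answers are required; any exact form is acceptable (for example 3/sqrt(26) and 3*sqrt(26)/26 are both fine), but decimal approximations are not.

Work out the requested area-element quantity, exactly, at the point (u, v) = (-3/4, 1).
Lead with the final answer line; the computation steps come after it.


Answer: sqrt(EG - F^2) = 109*sqrt(106)/32

E = 53/2, F = 0, G = 11881/256; EG - F^2 = 629693/512


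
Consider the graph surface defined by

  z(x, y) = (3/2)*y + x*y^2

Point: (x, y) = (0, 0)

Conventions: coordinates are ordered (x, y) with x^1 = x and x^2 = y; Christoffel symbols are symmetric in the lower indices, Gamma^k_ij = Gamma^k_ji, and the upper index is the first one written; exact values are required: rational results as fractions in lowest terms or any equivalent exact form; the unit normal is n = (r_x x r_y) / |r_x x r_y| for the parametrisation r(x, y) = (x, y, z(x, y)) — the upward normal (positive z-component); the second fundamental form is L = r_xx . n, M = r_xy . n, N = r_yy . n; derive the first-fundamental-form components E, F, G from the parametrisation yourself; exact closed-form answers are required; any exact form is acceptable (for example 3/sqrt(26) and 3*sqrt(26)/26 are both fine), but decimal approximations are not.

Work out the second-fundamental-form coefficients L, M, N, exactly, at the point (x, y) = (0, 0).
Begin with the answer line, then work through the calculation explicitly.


Answer: L = 0, M = 0, N = 0

z_x = 0, z_y = 3/2, z_xx = 0, z_xy = 0, z_yy = 0
E = 1, F = 0, G = 13/4; answer radicand W^2 = 13/4
unnormalised second-form numerators: l = 0, m = 0, n = 0; L = l/sqrt(13/4), and similarly M = m/sqrt(W^2), N = n/sqrt(W^2)


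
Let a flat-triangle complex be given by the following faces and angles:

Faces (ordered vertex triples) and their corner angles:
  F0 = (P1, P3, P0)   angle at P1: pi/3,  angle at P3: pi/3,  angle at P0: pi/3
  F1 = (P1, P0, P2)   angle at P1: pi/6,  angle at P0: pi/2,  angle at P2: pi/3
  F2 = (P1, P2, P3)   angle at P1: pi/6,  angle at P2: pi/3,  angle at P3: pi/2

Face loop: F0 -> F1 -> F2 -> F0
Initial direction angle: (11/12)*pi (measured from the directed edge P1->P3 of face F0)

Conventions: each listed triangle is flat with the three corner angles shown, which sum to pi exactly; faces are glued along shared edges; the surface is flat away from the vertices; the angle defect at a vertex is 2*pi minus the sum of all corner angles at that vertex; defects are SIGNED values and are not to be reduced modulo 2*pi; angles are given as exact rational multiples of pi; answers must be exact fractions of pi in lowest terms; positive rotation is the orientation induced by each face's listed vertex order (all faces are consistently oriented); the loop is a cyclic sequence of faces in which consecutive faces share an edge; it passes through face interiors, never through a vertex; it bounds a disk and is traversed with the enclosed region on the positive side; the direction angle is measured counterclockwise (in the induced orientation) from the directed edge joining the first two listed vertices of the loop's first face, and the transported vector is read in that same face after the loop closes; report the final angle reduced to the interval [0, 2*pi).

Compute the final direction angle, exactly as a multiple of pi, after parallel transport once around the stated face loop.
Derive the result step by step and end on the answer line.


enclosed vertex P1: corner angles sum to (2/3)*pi, defect = 2*pi - (2/3)*pi = (4/3)*pi
transport around the loop rotates by the sum of enclosed defects; add to the initial angle mod 2*pi
final angle = (11/12)*pi + (4/3)*pi = pi/4 (mod 2*pi)

Answer: final direction angle = pi/4


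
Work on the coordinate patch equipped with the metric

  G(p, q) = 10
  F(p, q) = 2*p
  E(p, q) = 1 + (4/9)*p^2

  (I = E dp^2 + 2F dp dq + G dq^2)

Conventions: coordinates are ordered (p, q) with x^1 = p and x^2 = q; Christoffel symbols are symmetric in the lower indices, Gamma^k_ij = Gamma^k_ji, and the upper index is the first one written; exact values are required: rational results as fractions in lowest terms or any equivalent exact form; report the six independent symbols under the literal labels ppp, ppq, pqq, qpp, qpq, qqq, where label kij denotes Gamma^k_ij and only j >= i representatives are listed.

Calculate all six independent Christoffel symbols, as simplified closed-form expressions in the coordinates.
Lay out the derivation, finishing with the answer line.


E = 1 + (4/9)*p^2; F = 2*p; G = 10
Gamma^k_ij = (1/2) g^{kl} (d_i g_jl + d_j g_il - d_l g_ij), with g^inv = (1/(EG-F^2)) [[G, -F], [-F, E]]
first partials: E_p = (8/9)*p, E_q = 0, F_p = 2, F_q = 0, G_p = 0, G_q = 0
D = EG - F^2 = 10 + (4/9)*p^2
expanded: Gamma^p_pp = (G E_p - 2F F_p + F E_q)/(2D), Gamma^p_pq = (G E_q - F G_p)/(2D), Gamma^p_qq = (2G F_q - G G_p - F G_q)/(2D), Gamma^q_pp = (2E F_p - E E_q - F E_p)/(2D), Gamma^q_pq = (E G_p - F E_q)/(2D), Gamma^q_qq = (E G_q - 2F F_q + F G_p)/(2D); substitute and cancel common factors

Answer: Gamma_ppp = 2*p/(2*p^2 + 45), Gamma_ppq = 0, Gamma_pqq = 0, Gamma_qpp = 9/(2*p^2 + 45), Gamma_qpq = 0, Gamma_qqq = 0


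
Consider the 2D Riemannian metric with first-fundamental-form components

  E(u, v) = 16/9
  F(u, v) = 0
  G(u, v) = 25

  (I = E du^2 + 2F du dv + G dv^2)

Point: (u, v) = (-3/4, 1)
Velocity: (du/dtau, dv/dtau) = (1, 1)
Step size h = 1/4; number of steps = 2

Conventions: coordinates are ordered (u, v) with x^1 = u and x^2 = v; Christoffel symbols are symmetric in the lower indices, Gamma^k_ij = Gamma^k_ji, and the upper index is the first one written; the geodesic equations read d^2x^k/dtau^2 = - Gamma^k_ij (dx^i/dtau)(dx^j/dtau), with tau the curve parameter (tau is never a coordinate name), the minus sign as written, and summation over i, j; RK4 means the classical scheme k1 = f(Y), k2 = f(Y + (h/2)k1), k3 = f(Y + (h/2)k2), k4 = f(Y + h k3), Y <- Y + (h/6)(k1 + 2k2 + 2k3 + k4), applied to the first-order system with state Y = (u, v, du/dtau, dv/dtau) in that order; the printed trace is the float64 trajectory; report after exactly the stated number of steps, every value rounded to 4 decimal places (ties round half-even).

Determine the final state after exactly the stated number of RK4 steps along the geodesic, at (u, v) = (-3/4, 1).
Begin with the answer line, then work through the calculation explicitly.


Answer: u = -0.2500, v = 1.5000, du/dtau = 1.0000, dv/dtau = 1.0000

f(Y) = (du/dtau, dv/dtau, -Gamma^u_ij Y'^i Y'^j, -Gamma^v_ij Y'^i Y'^j) with the Gammas evaluated at the stage position; h = 0.250000; intermediate values shown to 6 dp
step 0: u = -0.7500, v = 1.0000, du/dtau = 1.0000, dv/dtau = 1.0000
step 1:
  k1: at (u, v) = (-0.750000, 1.000000), (du/dtau, dv/dtau) = (1.000000, 1.000000); Gamma_uuu = 0.000000, Gamma_uuv = 0.000000, Gamma_uvv = 0.000000, Gamma_vuu = 0.000000, Gamma_vuv = 0.000000, Gamma_vvv = 0.000000; k1 = (1.000000, 1.000000, 0.000000, 0.000000)
  k2: at (u, v) = (-0.625000, 1.125000), (du/dtau, dv/dtau) = (1.000000, 1.000000); Gamma_uuu = 0.000000, Gamma_uuv = 0.000000, Gamma_uvv = 0.000000, Gamma_vuu = 0.000000, Gamma_vuv = 0.000000, Gamma_vvv = 0.000000; k2 = (1.000000, 1.000000, 0.000000, 0.000000)
  k3: at (u, v) = (-0.625000, 1.125000), (du/dtau, dv/dtau) = (1.000000, 1.000000); Gamma_uuu = 0.000000, Gamma_uuv = 0.000000, Gamma_uvv = 0.000000, Gamma_vuu = 0.000000, Gamma_vuv = 0.000000, Gamma_vvv = 0.000000; k3 = (1.000000, 1.000000, 0.000000, 0.000000)
  k4: at (u, v) = (-0.500000, 1.250000), (du/dtau, dv/dtau) = (1.000000, 1.000000); Gamma_uuu = 0.000000, Gamma_uuv = 0.000000, Gamma_uvv = 0.000000, Gamma_vuu = 0.000000, Gamma_vuv = 0.000000, Gamma_vvv = 0.000000; k4 = (1.000000, 1.000000, 0.000000, 0.000000)
  Y <- Y + (h/6)(k1 + 2k2 + 2k3 + k4): u = -0.5000, v = 1.2500, du/dtau = 1.0000, dv/dtau = 1.0000
step 2:
  k1: at (u, v) = (-0.500000, 1.250000), (du/dtau, dv/dtau) = (1.000000, 1.000000); Gamma_uuu = 0.000000, Gamma_uuv = 0.000000, Gamma_uvv = 0.000000, Gamma_vuu = 0.000000, Gamma_vuv = 0.000000, Gamma_vvv = 0.000000; k1 = (1.000000, 1.000000, 0.000000, 0.000000)
  k2: at (u, v) = (-0.375000, 1.375000), (du/dtau, dv/dtau) = (1.000000, 1.000000); Gamma_uuu = 0.000000, Gamma_uuv = 0.000000, Gamma_uvv = 0.000000, Gamma_vuu = 0.000000, Gamma_vuv = 0.000000, Gamma_vvv = 0.000000; k2 = (1.000000, 1.000000, 0.000000, 0.000000)
  k3: at (u, v) = (-0.375000, 1.375000), (du/dtau, dv/dtau) = (1.000000, 1.000000); Gamma_uuu = 0.000000, Gamma_uuv = 0.000000, Gamma_uvv = 0.000000, Gamma_vuu = 0.000000, Gamma_vuv = 0.000000, Gamma_vvv = 0.000000; k3 = (1.000000, 1.000000, 0.000000, 0.000000)
  k4: at (u, v) = (-0.250000, 1.500000), (du/dtau, dv/dtau) = (1.000000, 1.000000); Gamma_uuu = 0.000000, Gamma_uuv = 0.000000, Gamma_uvv = 0.000000, Gamma_vuu = 0.000000, Gamma_vuv = 0.000000, Gamma_vvv = 0.000000; k4 = (1.000000, 1.000000, 0.000000, 0.000000)
  Y <- Y + (h/6)(k1 + 2k2 + 2k3 + k4): u = -0.2500, v = 1.5000, du/dtau = 1.0000, dv/dtau = 1.0000


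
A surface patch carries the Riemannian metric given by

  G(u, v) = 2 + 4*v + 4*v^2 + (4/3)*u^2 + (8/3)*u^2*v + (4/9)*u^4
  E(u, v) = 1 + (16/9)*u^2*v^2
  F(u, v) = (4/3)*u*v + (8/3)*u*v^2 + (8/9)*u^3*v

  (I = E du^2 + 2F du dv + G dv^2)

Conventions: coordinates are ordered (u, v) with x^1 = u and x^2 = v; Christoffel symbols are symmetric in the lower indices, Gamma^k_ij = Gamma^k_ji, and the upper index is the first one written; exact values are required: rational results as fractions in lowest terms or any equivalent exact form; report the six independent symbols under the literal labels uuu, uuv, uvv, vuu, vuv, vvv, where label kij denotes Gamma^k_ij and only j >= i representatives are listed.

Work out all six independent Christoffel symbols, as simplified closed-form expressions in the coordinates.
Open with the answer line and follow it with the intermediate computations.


Answer: Gamma_uuu = 8*u*v^2/(2*u^4 + 8*u^2*v^2 + 12*u^2*v + 6*u^2 + 18*v^2 + 18*v + 9), Gamma_uuv = 8*u^2*v/(2*u^4 + 8*u^2*v^2 + 12*u^2*v + 6*u^2 + 18*v^2 + 18*v + 9), Gamma_uvv = 12*u*v/(2*u^4 + 8*u^2*v^2 + 12*u^2*v + 6*u^2 + 18*v^2 + 18*v + 9), Gamma_vuu = (4*u^2*v + 12*v^2 + 6*v)/(2*u^4 + 8*u^2*v^2 + 12*u^2*v + 6*u^2 + 18*v^2 + 18*v + 9), Gamma_vuv = (4*u^3 + 12*u*v + 6*u)/(2*u^4 + 8*u^2*v^2 + 12*u^2*v + 6*u^2 + 18*v^2 + 18*v + 9), Gamma_vvv = (6*u^2 + 18*v + 9)/(2*u^4 + 8*u^2*v^2 + 12*u^2*v + 6*u^2 + 18*v^2 + 18*v + 9)

E = 1 + (16/9)*u^2*v^2; F = (4/3)*u*v + (8/3)*u*v^2 + (8/9)*u^3*v; G = 2 + 4*v + 4*v^2 + (4/3)*u^2 + (8/3)*u^2*v + (4/9)*u^4
Gamma^k_ij = (1/2) g^{kl} (d_i g_jl + d_j g_il - d_l g_ij), with g^inv = (1/(EG-F^2)) [[G, -F], [-F, E]]
first partials: E_u = (32/9)*u*v^2, E_v = (32/9)*u^2*v, F_u = (4/3)*v + (8/3)*v^2 + (8/3)*u^2*v, F_v = (4/3)*u + (16/3)*u*v + (8/9)*u^3, G_u = (8/3)*u + (16/3)*u*v + (16/9)*u^3, G_v = 4 + 8*v + (8/3)*u^2
D = EG - F^2 = 2 + 4*v + 4*v^2 + (4/3)*u^2 + (8/3)*u^2*v + (16/9)*u^2*v^2 + (4/9)*u^4
expanded: Gamma^u_uu = (G E_u - 2F F_u + F E_v)/(2D), Gamma^u_uv = (G E_v - F G_u)/(2D), Gamma^u_vv = (2G F_v - G G_u - F G_v)/(2D), Gamma^v_uu = (2E F_u - E E_v - F E_u)/(2D), Gamma^v_uv = (E G_u - F E_v)/(2D), Gamma^v_vv = (E G_v - 2F F_v + F G_u)/(2D); substitute and cancel common factors


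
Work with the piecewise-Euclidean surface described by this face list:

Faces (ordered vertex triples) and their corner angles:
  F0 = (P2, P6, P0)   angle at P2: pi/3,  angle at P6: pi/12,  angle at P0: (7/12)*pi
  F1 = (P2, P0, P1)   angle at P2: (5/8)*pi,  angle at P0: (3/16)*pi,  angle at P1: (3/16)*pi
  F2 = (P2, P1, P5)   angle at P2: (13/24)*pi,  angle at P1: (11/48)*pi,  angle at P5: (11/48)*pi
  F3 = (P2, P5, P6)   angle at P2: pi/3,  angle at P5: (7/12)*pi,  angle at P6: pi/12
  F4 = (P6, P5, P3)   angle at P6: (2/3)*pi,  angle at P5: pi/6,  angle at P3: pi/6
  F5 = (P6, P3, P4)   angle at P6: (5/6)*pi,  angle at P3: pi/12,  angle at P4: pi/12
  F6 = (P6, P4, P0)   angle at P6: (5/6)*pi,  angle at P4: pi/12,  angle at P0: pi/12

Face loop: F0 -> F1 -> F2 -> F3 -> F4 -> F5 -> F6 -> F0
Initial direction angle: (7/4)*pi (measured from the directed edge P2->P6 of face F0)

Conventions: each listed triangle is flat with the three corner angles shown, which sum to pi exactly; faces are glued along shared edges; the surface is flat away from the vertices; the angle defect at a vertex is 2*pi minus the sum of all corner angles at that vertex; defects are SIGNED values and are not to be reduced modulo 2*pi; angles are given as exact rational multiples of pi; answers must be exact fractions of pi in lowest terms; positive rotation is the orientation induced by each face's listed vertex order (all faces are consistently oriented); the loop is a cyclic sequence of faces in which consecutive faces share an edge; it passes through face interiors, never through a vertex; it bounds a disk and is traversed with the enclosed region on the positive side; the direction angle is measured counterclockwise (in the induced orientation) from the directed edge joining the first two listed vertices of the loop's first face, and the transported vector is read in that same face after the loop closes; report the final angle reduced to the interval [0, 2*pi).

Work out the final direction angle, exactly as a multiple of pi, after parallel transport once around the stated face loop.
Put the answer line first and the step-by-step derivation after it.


Answer: final direction angle = (17/12)*pi

enclosed vertex P2: corner angles sum to (11/6)*pi, defect = 2*pi - (11/6)*pi = pi/6
enclosed vertex P6: corner angles sum to (5/2)*pi, defect = 2*pi - (5/2)*pi = -pi/2
holonomy = initial angle + sum of enclosed defects (mod 2*pi), positive in the induced orientation
final angle = (7/4)*pi - pi/3 = (17/12)*pi (mod 2*pi)


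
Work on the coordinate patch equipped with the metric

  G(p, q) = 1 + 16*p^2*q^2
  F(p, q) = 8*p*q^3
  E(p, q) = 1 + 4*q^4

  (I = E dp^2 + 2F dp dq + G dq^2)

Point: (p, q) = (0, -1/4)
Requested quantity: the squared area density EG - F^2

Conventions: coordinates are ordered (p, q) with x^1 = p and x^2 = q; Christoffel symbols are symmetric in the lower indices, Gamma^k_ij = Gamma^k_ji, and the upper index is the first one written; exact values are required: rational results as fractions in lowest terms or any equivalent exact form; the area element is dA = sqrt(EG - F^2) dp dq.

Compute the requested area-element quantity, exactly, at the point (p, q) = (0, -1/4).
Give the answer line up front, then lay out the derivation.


Answer: EG - F^2 = 65/64

E = 65/64, F = 0, G = 1; EG - F^2 = 65/64


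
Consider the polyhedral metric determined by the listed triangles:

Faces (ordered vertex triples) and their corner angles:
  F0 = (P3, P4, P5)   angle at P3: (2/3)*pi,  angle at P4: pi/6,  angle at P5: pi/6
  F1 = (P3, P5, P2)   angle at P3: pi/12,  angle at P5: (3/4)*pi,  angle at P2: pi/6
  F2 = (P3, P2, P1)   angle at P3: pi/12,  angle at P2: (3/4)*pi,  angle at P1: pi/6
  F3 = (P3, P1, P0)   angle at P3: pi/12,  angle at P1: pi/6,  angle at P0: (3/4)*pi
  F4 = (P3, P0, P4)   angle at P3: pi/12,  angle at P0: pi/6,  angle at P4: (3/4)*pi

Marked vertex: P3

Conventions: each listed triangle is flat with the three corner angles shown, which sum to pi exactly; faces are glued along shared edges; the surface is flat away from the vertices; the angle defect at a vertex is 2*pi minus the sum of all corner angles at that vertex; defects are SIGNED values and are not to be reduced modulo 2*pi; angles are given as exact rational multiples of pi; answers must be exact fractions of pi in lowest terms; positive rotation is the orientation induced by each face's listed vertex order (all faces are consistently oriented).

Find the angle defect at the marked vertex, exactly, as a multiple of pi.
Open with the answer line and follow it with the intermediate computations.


Answer: defect(P3) = pi

Sum of corner angles at P3: pi
defect = 2*pi - pi


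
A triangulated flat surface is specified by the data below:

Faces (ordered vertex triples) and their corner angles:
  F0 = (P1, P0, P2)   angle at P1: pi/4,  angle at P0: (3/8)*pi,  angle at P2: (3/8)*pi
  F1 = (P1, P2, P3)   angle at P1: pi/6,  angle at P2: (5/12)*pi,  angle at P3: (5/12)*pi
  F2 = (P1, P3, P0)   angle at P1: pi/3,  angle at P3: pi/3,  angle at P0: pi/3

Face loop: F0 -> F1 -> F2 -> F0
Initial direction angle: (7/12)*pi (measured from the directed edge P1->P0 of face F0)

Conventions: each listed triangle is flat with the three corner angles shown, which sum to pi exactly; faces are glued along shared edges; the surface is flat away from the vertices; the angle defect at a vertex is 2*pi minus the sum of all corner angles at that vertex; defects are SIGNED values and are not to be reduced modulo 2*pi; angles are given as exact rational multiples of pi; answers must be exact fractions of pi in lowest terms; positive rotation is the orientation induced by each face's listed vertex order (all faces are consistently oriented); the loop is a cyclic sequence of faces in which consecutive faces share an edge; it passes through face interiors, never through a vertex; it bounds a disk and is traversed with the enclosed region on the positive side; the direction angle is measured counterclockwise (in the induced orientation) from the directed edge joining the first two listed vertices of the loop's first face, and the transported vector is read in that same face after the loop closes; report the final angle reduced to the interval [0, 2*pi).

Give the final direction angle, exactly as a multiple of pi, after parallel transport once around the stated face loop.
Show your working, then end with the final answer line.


enclosed vertex P1: corner angles sum to (3/4)*pi, defect = 2*pi - (3/4)*pi = (5/4)*pi
holonomy = initial angle + sum of enclosed defects (mod 2*pi), positive in the induced orientation
final angle = (7/12)*pi + (5/4)*pi = (11/6)*pi (mod 2*pi)

Answer: final direction angle = (11/6)*pi


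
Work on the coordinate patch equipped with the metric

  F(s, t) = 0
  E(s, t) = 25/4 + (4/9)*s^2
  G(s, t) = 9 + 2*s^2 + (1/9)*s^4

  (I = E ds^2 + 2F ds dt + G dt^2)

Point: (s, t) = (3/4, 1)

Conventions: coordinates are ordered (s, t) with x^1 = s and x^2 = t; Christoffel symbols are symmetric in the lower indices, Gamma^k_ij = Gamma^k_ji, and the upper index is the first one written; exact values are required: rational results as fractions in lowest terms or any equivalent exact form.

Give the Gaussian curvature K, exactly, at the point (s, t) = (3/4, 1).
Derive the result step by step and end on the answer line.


E = 13/2, F = 0, G = 2601/256, EG - F^2 = 33813/512 at the point
E_s = 2/3, E_t = 0, F_s = 0, F_t = 0, G_s = 51/16, G_t = 0
E_tt = 0, F_st = 0, G_ss = 19/4
The intrinsic route: Brioschi's K = (det M1 - det M2)/(EG - F^2)^2.
M1 = [[-E_tt/2 + F_st - G_ss/2, E_s/2, F_s - E_t/2], [F_t - G_s/2, E, F], [G_t/2, F, G]] = [[-19/8, 1/3, 0], [-51/32, 13/2, 0], [0, 0, 2601/256]]; det M1 = -1240677/8192
M2 = [[0, E_t/2, G_s/2], [E_t/2, E, F], [G_s/2, F, G]] = [[0, 0, 51/32], [0, 13/2, 0], [51/32, 0, 2601/256]]; det M2 = -33813/2048
det M1 - det M2 = -1105425/8192; K = -1105425/8192 / (33813/512)^2 = -800/25857

Answer: K = -800/25857


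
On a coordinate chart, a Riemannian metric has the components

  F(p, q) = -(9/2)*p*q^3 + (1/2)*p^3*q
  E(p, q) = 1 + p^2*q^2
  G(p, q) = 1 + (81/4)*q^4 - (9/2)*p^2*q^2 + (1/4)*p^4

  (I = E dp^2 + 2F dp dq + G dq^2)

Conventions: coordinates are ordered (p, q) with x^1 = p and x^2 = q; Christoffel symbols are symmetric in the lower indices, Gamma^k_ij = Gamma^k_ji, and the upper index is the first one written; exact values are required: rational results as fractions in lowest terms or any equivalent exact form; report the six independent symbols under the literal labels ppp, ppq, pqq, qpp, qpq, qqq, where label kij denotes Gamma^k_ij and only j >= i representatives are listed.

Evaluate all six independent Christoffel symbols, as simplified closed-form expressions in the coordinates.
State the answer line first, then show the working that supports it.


Answer: Gamma_ppp = 4*p*q^2/(p^4 - 14*p^2*q^2 + 81*q^4 + 4), Gamma_ppq = 4*p^2*q/(p^4 - 14*p^2*q^2 + 81*q^4 + 4), Gamma_pqq = -36*p*q^2/(p^4 - 14*p^2*q^2 + 81*q^4 + 4), Gamma_qpp = (2*p^2*q - 18*q^3)/(p^4 - 14*p^2*q^2 + 81*q^4 + 4), Gamma_qpq = (2*p^3 - 18*p*q^2)/(p^4 - 14*p^2*q^2 + 81*q^4 + 4), Gamma_qqq = (-18*p^2*q + 162*q^3)/(p^4 - 14*p^2*q^2 + 81*q^4 + 4)

E = 1 + p^2*q^2; F = -(9/2)*p*q^3 + (1/2)*p^3*q; G = 1 + (81/4)*q^4 - (9/2)*p^2*q^2 + (1/4)*p^4
Gamma^k_ij = (1/2) g^{kl} (d_i g_jl + d_j g_il - d_l g_ij), with g^inv = (1/(EG-F^2)) [[G, -F], [-F, E]]
first partials: E_p = 2*p*q^2, E_q = 2*p^2*q, F_p = -(9/2)*q^3 + (3/2)*p^2*q, F_q = -(27/2)*p*q^2 + (1/2)*p^3, G_p = -9*p*q^2 + p^3, G_q = 81*q^3 - 9*p^2*q
D = EG - F^2 = 1 + (81/4)*q^4 - (7/2)*p^2*q^2 + (1/4)*p^4
expanded: Gamma^p_pp = (G E_p - 2F F_p + F E_q)/(2D), Gamma^p_pq = (G E_q - F G_p)/(2D), Gamma^p_qq = (2G F_q - G G_p - F G_q)/(2D), Gamma^q_pp = (2E F_p - E E_q - F E_p)/(2D), Gamma^q_pq = (E G_p - F E_q)/(2D), Gamma^q_qq = (E G_q - 2F F_q + F G_p)/(2D); substitute and cancel common factors


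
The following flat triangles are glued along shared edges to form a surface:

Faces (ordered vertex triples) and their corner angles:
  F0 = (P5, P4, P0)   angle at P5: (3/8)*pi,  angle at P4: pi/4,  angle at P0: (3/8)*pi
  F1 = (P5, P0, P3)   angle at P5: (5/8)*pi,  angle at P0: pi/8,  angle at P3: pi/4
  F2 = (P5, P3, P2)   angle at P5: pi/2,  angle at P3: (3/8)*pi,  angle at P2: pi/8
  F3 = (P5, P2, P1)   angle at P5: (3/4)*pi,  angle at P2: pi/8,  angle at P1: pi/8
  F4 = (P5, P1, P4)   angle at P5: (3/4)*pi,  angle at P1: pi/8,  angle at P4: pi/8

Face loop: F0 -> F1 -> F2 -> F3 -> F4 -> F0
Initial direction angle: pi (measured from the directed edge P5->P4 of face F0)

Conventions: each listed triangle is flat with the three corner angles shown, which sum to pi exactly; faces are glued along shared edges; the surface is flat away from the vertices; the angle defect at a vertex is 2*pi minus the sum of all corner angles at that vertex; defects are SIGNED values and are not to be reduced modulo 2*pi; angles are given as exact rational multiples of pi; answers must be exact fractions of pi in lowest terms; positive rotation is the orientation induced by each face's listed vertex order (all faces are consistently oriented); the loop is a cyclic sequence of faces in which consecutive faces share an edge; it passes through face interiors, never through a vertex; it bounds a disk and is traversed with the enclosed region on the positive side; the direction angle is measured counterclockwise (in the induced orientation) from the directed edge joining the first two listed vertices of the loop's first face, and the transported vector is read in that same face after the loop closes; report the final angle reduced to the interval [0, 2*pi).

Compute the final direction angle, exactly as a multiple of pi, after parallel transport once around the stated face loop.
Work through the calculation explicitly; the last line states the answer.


enclosed vertex P5: corner angles sum to 3*pi, defect = 2*pi - 3*pi = -pi
adding the enclosed defects to the starting angle (mod 2*pi, induced orientation) gives the holonomy
final angle = pi - pi = 0 (mod 2*pi)

Answer: final direction angle = 0
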